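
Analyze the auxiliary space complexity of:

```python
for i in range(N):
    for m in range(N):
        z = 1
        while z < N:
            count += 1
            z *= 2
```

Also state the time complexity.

Space complexity: O(1).
Only a constant amount of auxiliary storage is used; nothing grows with n.
Time complexity: O(n^2 log n).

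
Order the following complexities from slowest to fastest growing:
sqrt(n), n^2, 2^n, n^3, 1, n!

Ordered by growth rate: 1 < sqrt(n) < n^2 < n^3 < 2^n < n!.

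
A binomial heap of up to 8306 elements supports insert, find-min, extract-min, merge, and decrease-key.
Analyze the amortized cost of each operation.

A binomial heap with n <= 8306 elements has at most floor(log_2 8306) + 1 = 14 trees. Using potential Phi = number of trees: Insert adds one tree, but cascading merges reduce count -- amortized O(1). Find-min reads the cached minimum pointer: O(1). Extract-min creates O(log n) new trees: O(log n). Merge combines tree lists: O(log n). Decrease-key sifts the element up its tree of height <= log n: O(log n).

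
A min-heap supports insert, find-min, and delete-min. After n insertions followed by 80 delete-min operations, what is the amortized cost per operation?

Insert takes O(log n) worst case. Delete-min takes O(log n). Over a sequence of n inserts and 80 delete-mins, total cost is O((n + 80) log n). Amortized per operation: O(log n).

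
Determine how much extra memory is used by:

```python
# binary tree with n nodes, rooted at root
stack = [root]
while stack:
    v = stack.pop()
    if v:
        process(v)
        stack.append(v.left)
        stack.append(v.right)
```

Space complexity: O(n).
Auxiliary storage grows linearly with the input size n in the worst case.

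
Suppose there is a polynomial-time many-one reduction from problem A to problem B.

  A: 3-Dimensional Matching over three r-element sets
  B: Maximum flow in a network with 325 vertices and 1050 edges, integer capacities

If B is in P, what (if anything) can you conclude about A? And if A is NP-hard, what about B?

A poly-time reduction A <=_p B means any A-instance can be transformed to a B-instance in poly time.
If B is in P: compose the reduction with B's poly-time algorithm to solve A in poly time, so A is in P.
If A is NP-hard: every NP problem reduces to A, which reduces to B; composing reductions, every NP problem reduces to B, so B is NP-hard.
(Here in fact A is NP-complete and B is in P, so no such reduction is known -- its existence would imply P = NP; the analysis concerns only what the assumed reduction would or would not let you conclude.)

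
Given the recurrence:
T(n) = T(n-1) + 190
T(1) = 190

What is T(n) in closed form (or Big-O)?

Unrolling: T(n) = T(n-1) + 190 = T(n-2) + 2*190 = ... = T(1) + (n-1)*190 = 190 + (n-1)*190 = 190n.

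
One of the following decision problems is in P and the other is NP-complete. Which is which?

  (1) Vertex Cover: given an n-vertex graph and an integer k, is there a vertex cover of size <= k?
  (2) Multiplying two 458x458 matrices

(1) is NP-complete: one of Karp's 21 NP-complete problems (with k part of the input; for any fixed constant k it is in P).
(2) is P: the schoolbook algorithm runs in O(n^3).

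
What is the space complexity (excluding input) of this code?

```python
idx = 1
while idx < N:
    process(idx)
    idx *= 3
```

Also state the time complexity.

Space complexity: O(1).
Only a constant amount of auxiliary storage is used; nothing grows with n.
Time complexity: O(log n).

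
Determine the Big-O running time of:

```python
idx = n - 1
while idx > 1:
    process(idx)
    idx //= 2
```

Time complexity: O(log n).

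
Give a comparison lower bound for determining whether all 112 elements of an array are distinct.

In the algebraic decision-tree model, the YES region for element distinctness on 112 elements has 112! connected components (one per ordering). Ben-Or's theorem then gives a lower bound of Omega(log(n!)) = Omega(n log n).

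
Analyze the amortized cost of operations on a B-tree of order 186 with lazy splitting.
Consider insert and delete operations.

In a B-tree of order 186, a node splits when it has 186 keys. With lazy splitting, we use potential Phi = number of full nodes + number of near-empty nodes. Each split costs O(1) but reduces potential. Between splits, at least 93 insertions must occur in that node. Amortized structural cost is O(1) per operation, plus O(log_186 n) traversal.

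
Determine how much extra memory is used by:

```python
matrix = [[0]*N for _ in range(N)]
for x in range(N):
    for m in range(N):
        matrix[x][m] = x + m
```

Space complexity: O(n^2).
A 2D structure of size n x n is allocated.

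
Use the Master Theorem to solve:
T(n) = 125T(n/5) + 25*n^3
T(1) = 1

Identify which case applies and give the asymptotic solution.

a=125, b=5, f(n)=25*n^3.
log_5(125) = 3, so n^(log_b(a)) = n^3.
f(n) = Theta(n^3), so Case 2 applies.
T(n) = Theta(n^3 log n).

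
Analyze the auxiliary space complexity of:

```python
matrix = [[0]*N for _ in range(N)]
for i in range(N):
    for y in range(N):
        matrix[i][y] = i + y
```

Space complexity: O(n^2).
A 2D structure of size n x n is allocated.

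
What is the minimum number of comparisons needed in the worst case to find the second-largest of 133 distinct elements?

Lower bound: finding the max needs 133-1 comparisons. By the adversary weight-doubling argument, the max must personally win >= ceil(log_2(133)) = 8 comparisons; the 2nd-largest is among those 8 losers, needing 8-1 more comparisons. Total >= 133-1 + 8-1 = 139. A balanced knockout tournament achieves this.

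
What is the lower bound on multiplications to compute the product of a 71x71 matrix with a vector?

A 71x71 matrix-vector product has 71 inner products of length 71. Output depends on all 71^2 = 5041 matrix entries. At least 5041 multiplications needed.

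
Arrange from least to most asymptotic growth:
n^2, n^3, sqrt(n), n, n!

Ordered by growth rate: sqrt(n) < n < n^2 < n^3 < n!.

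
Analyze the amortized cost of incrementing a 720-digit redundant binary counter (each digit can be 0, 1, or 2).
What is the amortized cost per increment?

A redundant counter on 720 digits allows digit values 0, 1, 2. Increment adds 1 to the least significant digit and carries any 2 to a 0 plus +1 on the next digit. With potential Phi = (number of 2-digits), each increment does O(1) actual work plus a chain of carries, each of which decreases Phi by 1. Amortized O(1).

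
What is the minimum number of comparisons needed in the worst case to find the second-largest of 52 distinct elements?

Lower bound: finding the max needs 52-1 comparisons. By the adversary weight-doubling argument, the max must personally win >= ceil(log_2(52)) = 6 comparisons; the 2nd-largest is among those 6 losers, needing 6-1 more comparisons. Total >= 52-1 + 6-1 = 56. A balanced knockout tournament achieves this.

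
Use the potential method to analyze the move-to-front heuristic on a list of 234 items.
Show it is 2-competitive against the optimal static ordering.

Let Phi = number of inversions between the MTF list and the optimal static list (0 <= Phi <= C(234,2)). Accessing an element at MTF position k and optimal position j: the move-to-front destroys all k-1 inversions in front of it that are not in front in optimal (>= k-j of them) and creates at most j-1 new ones. Amortized cost <= k + (j-1) - (k-j) = 2j - 1 <= 2 * optimal cost.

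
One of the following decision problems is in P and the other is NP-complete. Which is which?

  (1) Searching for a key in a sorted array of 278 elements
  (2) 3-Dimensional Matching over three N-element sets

(1) is P: binary search runs in O(log n).
(2) is NP-complete: one of Karp's 21 NP-complete problems.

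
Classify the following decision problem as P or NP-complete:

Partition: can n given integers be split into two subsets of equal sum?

This problem is NP-complete: Subset Sum reduces to it (one of Karp's 21 NP-complete problems).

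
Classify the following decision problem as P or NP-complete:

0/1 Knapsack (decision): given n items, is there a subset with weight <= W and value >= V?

This problem is NP-complete: reduces from Subset Sum.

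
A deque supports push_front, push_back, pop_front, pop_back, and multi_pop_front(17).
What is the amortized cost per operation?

Assign 2 credits to each push operation. A pop uses 1 saved credit. multi_pop_front(17) uses up to 17 saved credits from previous pushes. Credits never go negative. Amortized cost is O(1).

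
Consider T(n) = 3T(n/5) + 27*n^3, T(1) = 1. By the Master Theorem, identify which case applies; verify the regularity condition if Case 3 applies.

a=3, b=5, f(n)=27*n^3.
log_5(3) = 0.6826 < 3.
f(n) = Omega(n^(0.6826+epsilon)) for some epsilon > 0, so Case 3 is the candidate.
Regularity: a*f(n/b) = 3*27*(n/5)^3 = (3/125)*27*n^3 <= c*f(n) with c = 3/125 < 1. Satisfied.
Case 3: T(n) = Theta(n^3).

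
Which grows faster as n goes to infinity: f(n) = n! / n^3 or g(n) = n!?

g(n) = n! grows faster: the ratio n!/(n!/n^3) = n^3 -> infinity.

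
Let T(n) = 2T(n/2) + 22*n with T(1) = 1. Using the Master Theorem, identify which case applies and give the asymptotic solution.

a=2, b=2, f(n)=22*n.
log_2(2) = 1, so n^(log_b(a)) = n.
f(n) = Theta(n), so Case 2 applies.
T(n) = Theta(n log n).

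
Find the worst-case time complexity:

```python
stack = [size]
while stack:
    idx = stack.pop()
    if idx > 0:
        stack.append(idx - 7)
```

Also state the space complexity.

Time complexity: O(n).
Space complexity: O(1).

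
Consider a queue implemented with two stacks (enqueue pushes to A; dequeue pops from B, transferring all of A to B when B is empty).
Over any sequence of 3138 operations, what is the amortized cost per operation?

Each element is pushed to A once, popped once, pushed to B once, and popped once: 4 unit operations over its lifetime. Over 3138 operations the total work is O(3138). Amortized O(1) per enqueue/dequeue.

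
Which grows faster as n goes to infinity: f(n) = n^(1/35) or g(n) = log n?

f(n) = n^(1/35) grows faster: any positive power of n dominates log n.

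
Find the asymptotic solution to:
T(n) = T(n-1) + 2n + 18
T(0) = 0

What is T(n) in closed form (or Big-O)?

Dominant term in sum is 2*sum(i, i=1..n) = 2*n*(n+1)/2 = O(n^2).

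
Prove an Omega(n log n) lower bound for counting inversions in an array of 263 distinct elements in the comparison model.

Decision-tree argument: at any leaf, the comparisons made (with transitivity) must totally order all 263 elements -- otherwise some pair (i,j) is unordered, and an adversary can present two inputs agreeing on every comparison made but with that pair flipped, changing the inversion count by 1, so the leaf's output is wrong on one of them. Hence the tree has >= 263! leaves and height >= log_2(263!) = Omega(n log n). Modified merge sort achieves O(n log n).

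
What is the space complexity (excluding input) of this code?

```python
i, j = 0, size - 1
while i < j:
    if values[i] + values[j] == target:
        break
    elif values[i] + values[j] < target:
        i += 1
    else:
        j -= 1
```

Space complexity: O(1).
Only a constant amount of auxiliary storage is used; nothing grows with n.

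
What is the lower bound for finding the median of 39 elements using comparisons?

To find the median of 39 elements, every element must be compared at least once, so the lower bound is Omega(n). The BFPRT algorithm achieves O(n), making this tight.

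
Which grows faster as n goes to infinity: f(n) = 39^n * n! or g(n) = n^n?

f(n) = 39^n * n! grows faster: by Stirling n! ~ sqrt(2 pi n)(n/e)^n, so 39^n n! / n^n ~ (39/e)^n sqrt(2 pi n) -> infinity since 39/e > 1.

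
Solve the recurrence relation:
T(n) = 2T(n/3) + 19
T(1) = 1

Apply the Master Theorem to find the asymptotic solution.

a=2, b=3, f(n)=19. log_3(2) = 0.6309. Case 1 of Master Theorem: T(n) = O(n^0.6309).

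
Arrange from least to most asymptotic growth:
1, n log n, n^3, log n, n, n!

Ordered by growth rate: 1 < log n < n < n log n < n^3 < n!.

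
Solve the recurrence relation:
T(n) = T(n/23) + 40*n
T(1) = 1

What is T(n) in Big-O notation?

Geometric series: 40*n*(1 + 1/23 + 1/23^2 + ...) = O(n). T(n) = O(n).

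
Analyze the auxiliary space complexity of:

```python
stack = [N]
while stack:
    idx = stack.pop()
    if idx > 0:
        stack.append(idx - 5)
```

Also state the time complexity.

Space complexity: O(1).
Only a constant amount of auxiliary storage is used; nothing grows with n.
Time complexity: O(n).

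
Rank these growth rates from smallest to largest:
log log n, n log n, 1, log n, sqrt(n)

Ordered by growth rate: 1 < log log n < log n < sqrt(n) < n log n.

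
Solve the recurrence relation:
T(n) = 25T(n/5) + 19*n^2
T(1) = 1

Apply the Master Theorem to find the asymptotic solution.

a=25, b=5, f(n)=19*n^2. log_5(25) = 2. Case 2: T(n) = O(n^2 log n).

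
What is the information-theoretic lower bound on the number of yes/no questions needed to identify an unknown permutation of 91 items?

There are 91! = 135200152767840296255166568759495142147586866476906677791741734597153670771559994765685283954750449427751168336768008192000000000000000000000 permutations. Each yes/no question gives at most 1 bit, so at least ceil(log_2(135200152767840296255166568759495142147586866476906677791741734597153670771559994765685283954750449427751168336768008192000000000000000000000)) = 466 questions are needed.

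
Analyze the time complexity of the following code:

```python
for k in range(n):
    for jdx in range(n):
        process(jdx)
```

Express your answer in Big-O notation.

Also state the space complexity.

Time complexity: O(n^2).
Space complexity: O(1).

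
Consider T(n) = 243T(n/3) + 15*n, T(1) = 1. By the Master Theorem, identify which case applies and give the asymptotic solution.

a=243, b=3, f(n)=15*n.
log_3(243) = 5 > 1.
Since f(n) = O(n^1) is polynomially smaller than n^5, Case 1 applies.
T(n) = Theta(n^5).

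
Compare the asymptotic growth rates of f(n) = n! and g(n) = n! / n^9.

f(n) = n! grows faster: the ratio n!/(n!/n^9) = n^9 -> infinity.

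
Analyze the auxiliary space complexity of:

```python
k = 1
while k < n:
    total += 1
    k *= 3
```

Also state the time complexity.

Space complexity: O(1).
Only a constant amount of auxiliary storage is used; nothing grows with n.
Time complexity: O(log n).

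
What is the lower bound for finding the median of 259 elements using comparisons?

To find the median of 259 elements, every element must be compared at least once, so the lower bound is Omega(n). The BFPRT algorithm achieves O(n), making this tight.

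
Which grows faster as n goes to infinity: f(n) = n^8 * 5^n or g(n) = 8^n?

g(n) = 8^n grows faster: 8^n / (n^8 5^n) = (8/5)^n / n^8 -> infinity since 8/5 > 1.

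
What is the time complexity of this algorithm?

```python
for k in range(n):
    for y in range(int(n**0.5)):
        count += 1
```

Time complexity: O(n * sqrt(n)).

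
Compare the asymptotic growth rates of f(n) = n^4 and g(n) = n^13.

g(n) = n^13 grows faster: n^13/n^4 = n^9 -> infinity.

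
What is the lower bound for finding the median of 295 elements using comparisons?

To find the median of 295 elements, every element must be compared at least once, so the lower bound is Omega(n). The BFPRT algorithm achieves O(n), making this tight.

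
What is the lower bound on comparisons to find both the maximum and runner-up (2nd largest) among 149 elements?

Lower bound: finding the max needs 149-1 comparisons. By an adversary weight-doubling argument, the maximum element must personally win at least ceil(log_2(149)) = 8 comparisons in any correct algorithm. The 2nd largest is among those 8 direct losers, and distinguishing it requires 8-1 more comparisons. Total >= 149-1 + 8-1 = 155. A balanced tournament achieves this bound exactly.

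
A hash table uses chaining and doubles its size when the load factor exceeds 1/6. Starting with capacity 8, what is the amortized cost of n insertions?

Rehashing occurs when load exceeds 1/6. Total rehash cost is geometric series summing to O(n). Each insertion itself is O(1). Amortized: O(1).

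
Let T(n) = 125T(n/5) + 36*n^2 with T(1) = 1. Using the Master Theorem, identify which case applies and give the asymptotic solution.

a=125, b=5, f(n)=36*n^2.
log_5(125) = 3 > 2.
Since f(n) = O(n^2) is polynomially smaller than n^3, Case 1 applies.
T(n) = Theta(n^3).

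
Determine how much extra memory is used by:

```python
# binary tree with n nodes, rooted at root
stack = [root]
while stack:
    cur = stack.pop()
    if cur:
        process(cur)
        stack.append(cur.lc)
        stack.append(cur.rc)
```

Space complexity: O(n).
Auxiliary storage grows linearly with the input size n in the worst case.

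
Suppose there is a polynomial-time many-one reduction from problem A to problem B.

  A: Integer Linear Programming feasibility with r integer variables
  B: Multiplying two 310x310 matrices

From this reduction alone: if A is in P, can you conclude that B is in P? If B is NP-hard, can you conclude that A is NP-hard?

A poly-time reduction A <=_p B transfers tractability DOWN (B easy => A easy) and hardness UP (A hard => B hard), not the reverse.
From A in P, the reduction alone does NOT give B in P: any problem in P trivially reduces to SAT, yet SAT is not known to be in P.
From B NP-hard, the reduction alone does NOT give A NP-hard: again, easy problems reduce to hard ones.
(Here in fact A is NP-complete and B is in P, so no such reduction is known -- its existence would imply P = NP; the analysis concerns only what the assumed reduction would or would not let you conclude.)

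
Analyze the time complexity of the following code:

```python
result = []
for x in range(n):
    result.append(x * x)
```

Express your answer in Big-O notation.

Time complexity: O(n).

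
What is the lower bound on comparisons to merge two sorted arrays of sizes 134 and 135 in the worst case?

Adversary: with |134 - 135| <= 1 the inputs can be fully interleaved so that every adjacent pair in the merged output comes from different arrays. Then each of the 268 adjacent pairs must be directly compared, or the algorithm cannot determine their relative order. Standard merge meets this bound.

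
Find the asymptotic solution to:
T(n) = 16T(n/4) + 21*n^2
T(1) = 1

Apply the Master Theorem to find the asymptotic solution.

a=16, b=4, f(n)=21*n^2. log_4(16) = 2. Case 2: T(n) = O(n^2 log n).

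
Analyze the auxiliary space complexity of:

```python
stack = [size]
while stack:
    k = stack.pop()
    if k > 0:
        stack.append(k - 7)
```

Space complexity: O(1).
Only a constant amount of auxiliary storage is used; nothing grows with n.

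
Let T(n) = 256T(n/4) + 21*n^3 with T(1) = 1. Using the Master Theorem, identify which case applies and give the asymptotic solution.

a=256, b=4, f(n)=21*n^3.
log_4(256) = 4 > 3.
Since f(n) = O(n^3) is polynomially smaller than n^4, Case 1 applies.
T(n) = Theta(n^4).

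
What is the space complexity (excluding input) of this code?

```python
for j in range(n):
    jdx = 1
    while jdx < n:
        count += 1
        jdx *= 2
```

Space complexity: O(1).
Only a constant amount of auxiliary storage is used; nothing grows with n.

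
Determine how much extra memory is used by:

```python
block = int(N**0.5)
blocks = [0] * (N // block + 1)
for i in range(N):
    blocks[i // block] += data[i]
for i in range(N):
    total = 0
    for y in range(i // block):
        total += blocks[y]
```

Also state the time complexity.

Space complexity: O(sqrt(n)).
Storage scales with sqrt(n).
Time complexity: O(n * sqrt(n)).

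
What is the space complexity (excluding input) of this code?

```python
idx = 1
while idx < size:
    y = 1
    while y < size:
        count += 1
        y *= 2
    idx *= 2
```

Space complexity: O(1).
Only a constant amount of auxiliary storage is used; nothing grows with n.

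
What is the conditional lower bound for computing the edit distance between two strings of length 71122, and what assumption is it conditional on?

Under SETH (the Strong Exponential Time Hypothesis), edit distance on length-71122 strings cannot be computed in O(n^(2-epsilon)) time for any epsilon > 0 (Backurs-Indyk). The reduction is from CNF-SAT via the orthogonal vectors problem.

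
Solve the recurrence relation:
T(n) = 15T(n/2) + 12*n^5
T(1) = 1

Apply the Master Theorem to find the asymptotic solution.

a=15, b=2, f(n)=12*n^5. log_2(15) = 3.907 < 5. Case 3: T(n) = O(n^5).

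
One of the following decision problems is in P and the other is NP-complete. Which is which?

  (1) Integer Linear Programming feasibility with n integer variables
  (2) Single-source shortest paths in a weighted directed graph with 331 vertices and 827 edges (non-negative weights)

(1) is NP-complete: ILP feasibility is NP-complete (LP relaxation is in P).
(2) is P: Dijkstra's algorithm runs in O((V+E) log V).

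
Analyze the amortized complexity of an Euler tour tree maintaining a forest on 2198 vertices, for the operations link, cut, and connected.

An Euler tour tree stores each tree's Euler tour as a balanced BST keyed by tour position. On 2198 vertices: link concatenates two tours via O(1) splits/joins of size <= 2*2198 (O(log n)); cut splits the tour at the two occurrences of the edge (O(log n)); connected compares BST roots (O(log n) to find the root). All O(log n) amortized.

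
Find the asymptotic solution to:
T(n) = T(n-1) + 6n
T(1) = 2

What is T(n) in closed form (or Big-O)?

Unrolling: T(n) = 2 + 6*(2 + 3 + ... + n) = 2 + 6*(n(n+1)/2 - 1) = O(n^2).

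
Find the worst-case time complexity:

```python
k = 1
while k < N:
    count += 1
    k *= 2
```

Time complexity: O(log n).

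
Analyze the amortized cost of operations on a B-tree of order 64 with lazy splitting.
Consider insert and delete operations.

In a B-tree of order 64, a node splits when it has 64 keys. With lazy splitting, we use potential Phi = number of full nodes + number of near-empty nodes. Each split costs O(1) but reduces potential. Between splits, at least 32 insertions must occur in that node. Amortized structural cost is O(1) per operation, plus O(log_64 n) traversal.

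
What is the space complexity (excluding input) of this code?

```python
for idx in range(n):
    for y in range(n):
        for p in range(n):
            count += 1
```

Space complexity: O(1).
Only a constant amount of auxiliary storage is used; nothing grows with n.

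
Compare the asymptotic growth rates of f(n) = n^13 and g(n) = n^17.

g(n) = n^17 grows faster: n^17/n^13 = n^4 -> infinity.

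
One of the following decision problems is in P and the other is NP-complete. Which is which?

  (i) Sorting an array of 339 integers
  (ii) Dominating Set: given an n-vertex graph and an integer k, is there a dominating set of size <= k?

(i) is P: merge sort runs in O(n log n).
(ii) is NP-complete: reduces from Set Cover (with k part of the input).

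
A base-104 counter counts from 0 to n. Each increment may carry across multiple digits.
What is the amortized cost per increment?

Digit at position i changes every 104^i increments. Total digit changes over n increments: n * 104/(104-1) = O(n). Amortized: O(1).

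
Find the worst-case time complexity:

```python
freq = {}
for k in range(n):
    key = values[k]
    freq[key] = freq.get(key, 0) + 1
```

Time complexity: O(n).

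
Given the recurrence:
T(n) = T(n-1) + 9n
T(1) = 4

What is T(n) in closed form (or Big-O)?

Unrolling: T(n) = 4 + 9*(2 + 3 + ... + n) = 4 + 9*(n(n+1)/2 - 1) = O(n^2).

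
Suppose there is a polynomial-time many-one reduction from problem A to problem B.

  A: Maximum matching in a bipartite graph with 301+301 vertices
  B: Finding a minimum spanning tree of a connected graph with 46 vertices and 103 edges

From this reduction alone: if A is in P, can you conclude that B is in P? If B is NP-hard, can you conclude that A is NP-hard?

A poly-time reduction A <=_p B transfers tractability DOWN (B easy => A easy) and hardness UP (A hard => B hard), not the reverse.
From A in P, the reduction alone does NOT give B in P: any problem in P trivially reduces to SAT, yet SAT is not known to be in P.
From B NP-hard, the reduction alone does NOT give A NP-hard: again, easy problems reduce to hard ones.
(Here in fact A is P and B is P.)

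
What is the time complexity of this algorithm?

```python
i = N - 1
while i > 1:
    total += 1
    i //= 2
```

Time complexity: O(log n).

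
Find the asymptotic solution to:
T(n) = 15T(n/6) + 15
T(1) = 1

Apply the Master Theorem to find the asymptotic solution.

a=15, b=6, f(n)=15. log_6(15) = 1.511. Case 1 of Master Theorem: T(n) = O(n^1.511).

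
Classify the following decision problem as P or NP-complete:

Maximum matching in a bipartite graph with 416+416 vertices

This problem is in P: Hopcroft-Karp runs in O(E sqrt(V)).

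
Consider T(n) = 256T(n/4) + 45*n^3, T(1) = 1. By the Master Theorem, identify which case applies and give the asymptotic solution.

a=256, b=4, f(n)=45*n^3.
log_4(256) = 4 > 3.
Since f(n) = O(n^3) is polynomially smaller than n^4, Case 1 applies.
T(n) = Theta(n^4).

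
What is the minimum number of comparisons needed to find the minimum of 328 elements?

Finding the minimum requires 327 comparisons, identical reasoning to finding the maximum. Each comparison eliminates one candidate.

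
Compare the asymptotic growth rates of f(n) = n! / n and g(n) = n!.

g(n) = n! grows faster: the ratio n!/(n!/n) = n -> infinity.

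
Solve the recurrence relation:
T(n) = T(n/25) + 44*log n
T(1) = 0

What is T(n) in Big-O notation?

Each of the log_25(n) levels adds O(log n). T(n) = O(log^2 n).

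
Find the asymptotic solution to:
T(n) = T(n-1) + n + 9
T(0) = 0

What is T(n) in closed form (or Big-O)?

Dominant term in sum is 1*sum(i, i=1..n) = 1*n*(n+1)/2 = O(n^2).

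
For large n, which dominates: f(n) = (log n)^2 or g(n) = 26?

f(n) = (log n)^2 grows faster: any unbounded function dominates a constant.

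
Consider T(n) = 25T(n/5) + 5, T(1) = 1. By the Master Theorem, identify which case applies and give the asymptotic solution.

a=25, b=5, f(n)=5.
log_5(25) = 2 > 0.
Since f(n) = O(n^0) is polynomially smaller than n^2, Case 1 applies.
T(n) = Theta(n^2).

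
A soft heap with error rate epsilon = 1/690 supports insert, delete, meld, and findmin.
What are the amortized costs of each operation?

Soft heaps (Chazelle) allow up to an epsilon = 1/690 fraction of elements to have corrupted (raised) keys. Insert is O(log(1/epsilon)) = O(log 690) amortized -- the structure maintains heap-ordered binary trees of rank bounded by O(log(1/epsilon)). Meld concatenates root lists: O(1) amortized. Delete and findmin are O(1) amortized.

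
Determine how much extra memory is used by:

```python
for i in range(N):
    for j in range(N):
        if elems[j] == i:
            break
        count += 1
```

Space complexity: O(1).
Only a constant amount of auxiliary storage is used; nothing grows with n.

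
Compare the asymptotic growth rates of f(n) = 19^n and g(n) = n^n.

g(n) = n^n grows faster: n^n / 19^n = (n/19)^n -> infinity once n > 19.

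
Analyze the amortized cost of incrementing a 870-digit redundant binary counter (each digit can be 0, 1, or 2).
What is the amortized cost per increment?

A redundant counter on 870 digits allows digit values 0, 1, 2. Increment adds 1 to the least significant digit and carries any 2 to a 0 plus +1 on the next digit. With potential Phi = (number of 2-digits), each increment does O(1) actual work plus a chain of carries, each of which decreases Phi by 1. Amortized O(1).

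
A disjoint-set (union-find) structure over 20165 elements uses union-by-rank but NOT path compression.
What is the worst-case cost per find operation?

Union-by-rank alone keeps every tree's height <= log_2(20165) ~= 14.3. Each find traverses from a node to its root, costing O(height) = O(log n). Without path compression this bound is tight.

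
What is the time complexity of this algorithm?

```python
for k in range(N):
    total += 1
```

Time complexity: O(n).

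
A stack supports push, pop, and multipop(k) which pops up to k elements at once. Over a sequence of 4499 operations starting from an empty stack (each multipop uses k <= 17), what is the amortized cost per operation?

Each element is pushed exactly once and popped at most once (whether by pop or as part of a multipop). So the total number of individual pops over the whole sequence is at most the number of pushes, which is at most 4499. Total work <= 2 * 4499, hence O(1) amortized per operation.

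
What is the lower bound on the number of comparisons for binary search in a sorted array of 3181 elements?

With 3181 possible positions, we need at least ceil(log_2(3181)) = 12 comparisons. Each comparison splits the remaining candidates by at most half.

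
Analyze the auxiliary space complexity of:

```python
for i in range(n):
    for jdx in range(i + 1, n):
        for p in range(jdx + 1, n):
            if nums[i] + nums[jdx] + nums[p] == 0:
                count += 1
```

Space complexity: O(1).
Only a constant amount of auxiliary storage is used; nothing grows with n.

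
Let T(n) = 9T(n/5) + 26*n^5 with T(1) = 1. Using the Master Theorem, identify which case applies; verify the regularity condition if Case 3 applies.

a=9, b=5, f(n)=26*n^5.
log_5(9) = 1.365 < 5.
f(n) = Omega(n^(1.365+epsilon)) for some epsilon > 0, so Case 3 is the candidate.
Regularity: a*f(n/b) = 9*26*(n/5)^5 = (9/3125)*26*n^5 <= c*f(n) with c = 9/3125 < 1. Satisfied.
Case 3: T(n) = Theta(n^5).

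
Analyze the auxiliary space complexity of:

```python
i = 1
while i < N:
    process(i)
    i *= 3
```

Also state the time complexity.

Space complexity: O(1).
Only a constant amount of auxiliary storage is used; nothing grows with n.
Time complexity: O(log n).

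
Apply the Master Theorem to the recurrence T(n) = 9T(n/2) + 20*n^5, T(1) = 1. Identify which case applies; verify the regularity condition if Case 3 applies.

a=9, b=2, f(n)=20*n^5.
log_2(9) = 3.17 < 5.
f(n) = Omega(n^(3.17+epsilon)) for some epsilon > 0, so Case 3 is the candidate.
Regularity: a*f(n/b) = 9*20*(n/2)^5 = (9/32)*20*n^5 <= c*f(n) with c = 9/32 < 1. Satisfied.
Case 3: T(n) = Theta(n^5).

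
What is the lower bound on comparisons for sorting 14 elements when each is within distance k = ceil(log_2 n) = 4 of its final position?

Partition the 14 positions into floor(n/k) blocks of k = 4 consecutive positions; any permutation within a block keeps every element within k of its final position, so there are at least (k!)^(n/k) distinguishable inputs. Lower bound: log_2((k!)^(n/k)) = (n/k) * log_2(k!) = Theta(n log k); with k = ceil(log_2 n), this is Omega(n log log n).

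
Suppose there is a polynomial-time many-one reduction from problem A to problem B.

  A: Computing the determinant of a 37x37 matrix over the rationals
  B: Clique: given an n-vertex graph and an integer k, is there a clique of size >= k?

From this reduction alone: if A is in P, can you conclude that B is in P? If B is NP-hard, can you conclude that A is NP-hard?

A poly-time reduction A <=_p B transfers tractability DOWN (B easy => A easy) and hardness UP (A hard => B hard), not the reverse.
From A in P, the reduction alone does NOT give B in P: any problem in P trivially reduces to SAT, yet SAT is not known to be in P.
From B NP-hard, the reduction alone does NOT give A NP-hard: again, easy problems reduce to hard ones.
(Here in fact A is P and B is NP-complete.)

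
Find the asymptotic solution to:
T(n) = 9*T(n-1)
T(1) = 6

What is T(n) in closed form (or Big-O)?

Each step multiplies by 9. T(n) = T(1)*9^(n-1) = 6*9^(n-1).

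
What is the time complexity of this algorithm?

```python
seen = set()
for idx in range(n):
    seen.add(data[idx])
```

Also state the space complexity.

Time complexity: O(n).
Space complexity: O(n).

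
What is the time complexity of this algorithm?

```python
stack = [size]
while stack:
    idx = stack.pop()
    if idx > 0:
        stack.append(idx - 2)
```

Time complexity: O(n).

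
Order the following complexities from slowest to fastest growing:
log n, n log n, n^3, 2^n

Ordered by growth rate: log n < n log n < n^3 < 2^n.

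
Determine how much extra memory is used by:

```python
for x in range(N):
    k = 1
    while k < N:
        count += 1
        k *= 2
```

Space complexity: O(1).
Only a constant amount of auxiliary storage is used; nothing grows with n.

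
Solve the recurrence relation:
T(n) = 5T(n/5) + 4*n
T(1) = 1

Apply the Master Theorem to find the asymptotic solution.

a=5, b=5, f(n)=4*n. log_5(5) = 1. Case 2: T(n) = O(n log n).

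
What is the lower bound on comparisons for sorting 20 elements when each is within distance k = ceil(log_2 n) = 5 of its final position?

Partition the 20 positions into floor(n/k) blocks of k = 5 consecutive positions; any permutation within a block keeps every element within k of its final position, so there are at least (k!)^(n/k) distinguishable inputs. Lower bound: log_2((k!)^(n/k)) = (n/k) * log_2(k!) = Theta(n log k); with k = ceil(log_2 n), this is Omega(n log log n).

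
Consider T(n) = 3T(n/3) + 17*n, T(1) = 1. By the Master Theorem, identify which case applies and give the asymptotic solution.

a=3, b=3, f(n)=17*n.
log_3(3) = 1, so n^(log_b(a)) = n.
f(n) = Theta(n), so Case 2 applies.
T(n) = Theta(n log n).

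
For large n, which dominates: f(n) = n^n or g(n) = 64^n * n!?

g(n) = 64^n * n! grows faster: by Stirling n! ~ sqrt(2 pi n)(n/e)^n, so 64^n n! / n^n ~ (64/e)^n sqrt(2 pi n) -> infinity since 64/e > 1.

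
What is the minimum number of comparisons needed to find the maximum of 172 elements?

Finding the maximum requires 171 comparisons. Each comparison eliminates exactly one candidate. With 172 candidates, we need 171 eliminations.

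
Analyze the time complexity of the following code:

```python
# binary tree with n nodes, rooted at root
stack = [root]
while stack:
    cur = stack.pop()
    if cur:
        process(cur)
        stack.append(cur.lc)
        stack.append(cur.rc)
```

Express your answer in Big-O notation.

Time complexity: O(n).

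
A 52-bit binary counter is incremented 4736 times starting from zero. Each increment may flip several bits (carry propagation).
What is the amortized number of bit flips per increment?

Bit i flips on every 2^i-th increment, so over 4736 increments bit i flips floor(4736/2^i) times. Summing over i: total flips < 2 * 4736. Amortized: < 2 = O(1) per increment.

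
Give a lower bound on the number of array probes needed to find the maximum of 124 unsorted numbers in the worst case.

Adversary: any unprobed cell could hold a value larger than everything seen so far. If fewer than 124 cells are probed, the adversary places the max in an unprobed cell. So all 124 cells must be examined; together with 124-1 comparisons this is tight.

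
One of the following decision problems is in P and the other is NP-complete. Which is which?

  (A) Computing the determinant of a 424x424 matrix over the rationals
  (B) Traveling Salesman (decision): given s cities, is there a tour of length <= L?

(A) is P: Gaussian elimination runs in O(n^3).
(B) is NP-complete: reduces from Hamiltonian Cycle.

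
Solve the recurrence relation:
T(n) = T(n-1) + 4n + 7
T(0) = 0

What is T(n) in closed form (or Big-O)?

Dominant term in sum is 4*sum(i, i=1..n) = 4*n*(n+1)/2 = O(n^2).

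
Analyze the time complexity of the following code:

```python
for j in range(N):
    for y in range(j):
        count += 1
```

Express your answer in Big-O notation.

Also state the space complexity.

Time complexity: O(n^2).
Space complexity: O(1).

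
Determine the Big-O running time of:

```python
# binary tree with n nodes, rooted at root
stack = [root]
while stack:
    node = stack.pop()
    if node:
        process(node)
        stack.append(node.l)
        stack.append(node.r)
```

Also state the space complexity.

Time complexity: O(n).
Space complexity: O(n).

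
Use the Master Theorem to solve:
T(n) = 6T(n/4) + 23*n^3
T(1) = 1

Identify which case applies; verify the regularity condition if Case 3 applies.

a=6, b=4, f(n)=23*n^3.
log_4(6) = 1.292 < 3.
f(n) = Omega(n^(1.292+epsilon)) for some epsilon > 0, so Case 3 is the candidate.
Regularity: a*f(n/b) = 6*23*(n/4)^3 = (6/64)*23*n^3 <= c*f(n) with c = 6/64 < 1. Satisfied.
Case 3: T(n) = Theta(n^3).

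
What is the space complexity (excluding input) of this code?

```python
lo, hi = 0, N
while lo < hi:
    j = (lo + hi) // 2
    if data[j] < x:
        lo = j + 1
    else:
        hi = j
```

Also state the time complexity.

Space complexity: O(1).
Only a constant amount of auxiliary storage is used; nothing grows with n.
Time complexity: O(log n).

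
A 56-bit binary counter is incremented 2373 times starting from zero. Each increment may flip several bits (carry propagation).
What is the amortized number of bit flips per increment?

Bit i flips on every 2^i-th increment, so over 2373 increments bit i flips floor(2373/2^i) times. Summing over i: total flips < 2 * 2373. Amortized: < 2 = O(1) per increment.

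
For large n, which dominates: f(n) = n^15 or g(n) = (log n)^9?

f(n) = n^15 grows faster: any positive polynomial dominates any polylog.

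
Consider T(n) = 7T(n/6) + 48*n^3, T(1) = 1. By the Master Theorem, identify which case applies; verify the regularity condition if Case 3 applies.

a=7, b=6, f(n)=48*n^3.
log_6(7) = 1.086 < 3.
f(n) = Omega(n^(1.086+epsilon)) for some epsilon > 0, so Case 3 is the candidate.
Regularity: a*f(n/b) = 7*48*(n/6)^3 = (7/216)*48*n^3 <= c*f(n) with c = 7/216 < 1. Satisfied.
Case 3: T(n) = Theta(n^3).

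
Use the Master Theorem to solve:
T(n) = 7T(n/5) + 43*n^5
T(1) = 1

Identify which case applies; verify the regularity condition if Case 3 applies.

a=7, b=5, f(n)=43*n^5.
log_5(7) = 1.209 < 5.
f(n) = Omega(n^(1.209+epsilon)) for some epsilon > 0, so Case 3 is the candidate.
Regularity: a*f(n/b) = 7*43*(n/5)^5 = (7/3125)*43*n^5 <= c*f(n) with c = 7/3125 < 1. Satisfied.
Case 3: T(n) = Theta(n^5).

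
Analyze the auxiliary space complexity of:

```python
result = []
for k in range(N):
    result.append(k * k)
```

Space complexity: O(n).
Auxiliary storage grows linearly with the input size n in the worst case.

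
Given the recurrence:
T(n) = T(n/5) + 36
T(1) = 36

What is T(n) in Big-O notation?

Each step divides n by 5 and adds 36. After log_5(n) steps, T(n) = O(log n).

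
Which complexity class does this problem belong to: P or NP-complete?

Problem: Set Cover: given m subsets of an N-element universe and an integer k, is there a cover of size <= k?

This problem is NP-complete: one of Karp's 21 NP-complete problems (with k part of the input).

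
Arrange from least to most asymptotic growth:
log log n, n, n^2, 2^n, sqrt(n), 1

Ordered by growth rate: 1 < log log n < sqrt(n) < n < n^2 < 2^n.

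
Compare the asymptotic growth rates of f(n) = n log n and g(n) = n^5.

g(n) = n^5 grows faster: n^5 / (n log n) = n^4/log n -> infinity.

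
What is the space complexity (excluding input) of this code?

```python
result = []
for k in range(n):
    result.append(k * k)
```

Space complexity: O(n).
Auxiliary storage grows linearly with the input size n in the worst case.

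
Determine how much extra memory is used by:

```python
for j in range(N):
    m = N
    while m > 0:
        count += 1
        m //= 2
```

Space complexity: O(1).
Only a constant amount of auxiliary storage is used; nothing grows with n.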